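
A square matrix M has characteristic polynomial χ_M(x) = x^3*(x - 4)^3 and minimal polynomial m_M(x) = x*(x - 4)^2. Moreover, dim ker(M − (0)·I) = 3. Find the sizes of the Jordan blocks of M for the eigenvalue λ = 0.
Block sizes for λ = 0: [1, 1, 1]

Step 1 — from the characteristic polynomial, algebraic multiplicity of λ = 0 is 3. From dim ker(M − (0)·I) = 3, there are exactly 3 Jordan blocks for λ = 0.
Step 2 — from the minimal polynomial, the factor (x − 0) tells us the largest block for λ = 0 has size 1.
Step 3 — with total size 3, 3 blocks, and largest block 1, the block sizes (in nonincreasing order) are [1, 1, 1].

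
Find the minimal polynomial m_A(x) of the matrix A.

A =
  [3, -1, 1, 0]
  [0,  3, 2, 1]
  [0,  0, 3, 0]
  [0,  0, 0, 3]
x^3 - 9*x^2 + 27*x - 27

The characteristic polynomial is χ_A(x) = (x - 3)^4, so the eigenvalues are known. The minimal polynomial is
  m_A(x) = Π_λ (x − λ)^{k_λ}
where k_λ is the size of the *largest* Jordan block for λ (equivalently, the smallest k with (A − λI)^k v = 0 for every generalised eigenvector v of λ).

  λ = 3: largest Jordan block has size 3, contributing (x − 3)^3

So m_A(x) = (x - 3)^3 = x^3 - 9*x^2 + 27*x - 27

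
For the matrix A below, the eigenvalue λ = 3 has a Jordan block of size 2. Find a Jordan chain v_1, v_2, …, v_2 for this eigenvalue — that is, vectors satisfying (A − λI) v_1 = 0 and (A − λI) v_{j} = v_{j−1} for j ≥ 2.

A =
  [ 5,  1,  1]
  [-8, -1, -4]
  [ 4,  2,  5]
A Jordan chain for λ = 3 of length 2:
v_1 = (2, -8, 4)ᵀ
v_2 = (1, 0, 0)ᵀ

Let N = A − (3)·I. We want v_2 with N^2 v_2 = 0 but N^1 v_2 ≠ 0; then v_{j-1} := N · v_j for j = 2, …, 2.

Pick v_2 = (1, 0, 0)ᵀ.
Then v_1 = N · v_2 = (2, -8, 4)ᵀ.

Sanity check: (A − (3)·I) v_1 = (0, 0, 0)ᵀ = 0. ✓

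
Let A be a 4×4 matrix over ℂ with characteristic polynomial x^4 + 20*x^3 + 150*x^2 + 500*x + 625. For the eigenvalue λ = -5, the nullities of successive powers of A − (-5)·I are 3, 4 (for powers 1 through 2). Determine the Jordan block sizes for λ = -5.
Block sizes for λ = -5: [2, 1, 1]

From the dimensions of kernels of powers, the number of Jordan blocks of size at least j is d_j − d_{j−1} where d_j = dim ker(N^j) (with d_0 = 0). Computing the differences gives [3, 1].
The number of blocks of size exactly k is (#blocks of size ≥ k) − (#blocks of size ≥ k + 1), so the partition is: 2 block(s) of size 1, 1 block(s) of size 2.
In nonincreasing order the block sizes are [2, 1, 1].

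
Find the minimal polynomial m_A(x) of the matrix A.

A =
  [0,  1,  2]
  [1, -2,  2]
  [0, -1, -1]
x^3 + 3*x^2 + 3*x + 1

The characteristic polynomial is χ_A(x) = (x + 1)^3, so the eigenvalues are known. The minimal polynomial is
  m_A(x) = Π_λ (x − λ)^{k_λ}
where k_λ is the size of the *largest* Jordan block for λ (equivalently, the smallest k with (A − λI)^k v = 0 for every generalised eigenvector v of λ).

  λ = -1: largest Jordan block has size 3, contributing (x + 1)^3

So m_A(x) = (x + 1)^3 = x^3 + 3*x^2 + 3*x + 1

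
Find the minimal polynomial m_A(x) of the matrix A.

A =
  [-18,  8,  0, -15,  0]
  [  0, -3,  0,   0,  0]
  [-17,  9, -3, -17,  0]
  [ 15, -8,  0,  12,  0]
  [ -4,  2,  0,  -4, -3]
x^2 + 6*x + 9

The characteristic polynomial is χ_A(x) = (x + 3)^5, so the eigenvalues are known. The minimal polynomial is
  m_A(x) = Π_λ (x − λ)^{k_λ}
where k_λ is the size of the *largest* Jordan block for λ (equivalently, the smallest k with (A − λI)^k v = 0 for every generalised eigenvector v of λ).

  λ = -3: largest Jordan block has size 2, contributing (x + 3)^2

So m_A(x) = (x + 3)^2 = x^2 + 6*x + 9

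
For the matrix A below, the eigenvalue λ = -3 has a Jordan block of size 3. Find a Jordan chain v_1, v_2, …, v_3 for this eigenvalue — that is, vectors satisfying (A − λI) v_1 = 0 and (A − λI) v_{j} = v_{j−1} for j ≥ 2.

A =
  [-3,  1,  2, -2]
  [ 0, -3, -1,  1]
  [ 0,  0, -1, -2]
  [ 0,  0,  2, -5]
A Jordan chain for λ = -3 of length 3:
v_1 = (-1, 0, 0, 0)ᵀ
v_2 = (2, -1, 2, 2)ᵀ
v_3 = (0, 0, 1, 0)ᵀ

Let N = A − (-3)·I. We want v_3 with N^3 v_3 = 0 but N^2 v_3 ≠ 0; then v_{j-1} := N · v_j for j = 3, …, 2.

Pick v_3 = (0, 0, 1, 0)ᵀ.
Then v_2 = N · v_3 = (2, -1, 2, 2)ᵀ.
Then v_1 = N · v_2 = (-1, 0, 0, 0)ᵀ.

Sanity check: (A − (-3)·I) v_1 = (0, 0, 0, 0)ᵀ = 0. ✓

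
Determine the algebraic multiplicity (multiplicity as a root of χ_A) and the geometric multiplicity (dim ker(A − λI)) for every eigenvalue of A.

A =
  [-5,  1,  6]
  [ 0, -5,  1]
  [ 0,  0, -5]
λ = -5: alg = 3, geom = 1

Step 1 — factor the characteristic polynomial to read off the algebraic multiplicities:
  χ_A(x) = (x + 5)^3

Step 2 — compute geometric multiplicities via the rank-nullity identity g(λ) = n − rank(A − λI):
  rank(A − (-5)·I) = 2, so dim ker(A − (-5)·I) = n − 2 = 1

Summary:
  λ = -5: algebraic multiplicity = 3, geometric multiplicity = 1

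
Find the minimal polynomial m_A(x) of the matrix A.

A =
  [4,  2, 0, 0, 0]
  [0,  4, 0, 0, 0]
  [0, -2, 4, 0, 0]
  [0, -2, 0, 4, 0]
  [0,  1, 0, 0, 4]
x^2 - 8*x + 16

The characteristic polynomial is χ_A(x) = (x - 4)^5, so the eigenvalues are known. The minimal polynomial is
  m_A(x) = Π_λ (x − λ)^{k_λ}
where k_λ is the size of the *largest* Jordan block for λ (equivalently, the smallest k with (A − λI)^k v = 0 for every generalised eigenvector v of λ).

  λ = 4: largest Jordan block has size 2, contributing (x − 4)^2

So m_A(x) = (x - 4)^2 = x^2 - 8*x + 16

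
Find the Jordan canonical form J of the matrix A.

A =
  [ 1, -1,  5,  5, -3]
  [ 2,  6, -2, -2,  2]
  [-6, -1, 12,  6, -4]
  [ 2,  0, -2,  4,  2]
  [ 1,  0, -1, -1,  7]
J_2(6) ⊕ J_2(6) ⊕ J_1(6)

The characteristic polynomial is
  det(x·I − A) = x^5 - 30*x^4 + 360*x^3 - 2160*x^2 + 6480*x - 7776 = (x - 6)^5

Eigenvalues and multiplicities (the geometric multiplicity of λ is n − rank(A − λI), which equals the number of Jordan blocks for λ):
  λ = 6: algebraic multiplicity = 5, geometric multiplicity = 3

Determining the block sizes for each eigenvalue:
  λ = 6: with am = 5 and gm = 3, the partition is not yet determined (e.g. several partitions of 5 into 3 parts exist). Let N = A − (6)·I. Computing rank(N^1) = 2, rank(N^2) = 0; the number of blocks of size ≥ j is rank(N^{j−1}) − rank(N^j), giving [3, 2]. So we have 2 block(s) of size 2, 1 block(s) of size 1 → block sizes [2, 2, 1]

Assembling the blocks gives a Jordan form
J =
  [6, 1, 0, 0, 0]
  [0, 6, 0, 0, 0]
  [0, 0, 6, 1, 0]
  [0, 0, 0, 6, 0]
  [0, 0, 0, 0, 6]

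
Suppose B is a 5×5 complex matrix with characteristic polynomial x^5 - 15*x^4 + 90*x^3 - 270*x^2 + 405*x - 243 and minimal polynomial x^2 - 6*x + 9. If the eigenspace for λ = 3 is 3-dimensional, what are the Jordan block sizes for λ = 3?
Block sizes for λ = 3: [2, 2, 1]

Step 1 — from the characteristic polynomial, algebraic multiplicity of λ = 3 is 5. From dim ker(B − (3)·I) = 3, there are exactly 3 Jordan blocks for λ = 3.
Step 2 — from the minimal polynomial, the factor (x − 3)^2 tells us the largest block for λ = 3 has size 2.
Step 3 — with total size 5, 3 blocks, and largest block 2, the block sizes (in nonincreasing order) are [2, 2, 1].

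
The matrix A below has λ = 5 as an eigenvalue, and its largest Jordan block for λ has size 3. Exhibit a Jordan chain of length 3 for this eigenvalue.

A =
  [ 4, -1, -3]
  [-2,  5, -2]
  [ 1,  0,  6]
A Jordan chain for λ = 5 of length 3:
v_1 = (1, 2, -1)ᵀ
v_2 = (-1, 0, 0)ᵀ
v_3 = (0, 1, 0)ᵀ

Let N = A − (5)·I. We want v_3 with N^3 v_3 = 0 but N^2 v_3 ≠ 0; then v_{j-1} := N · v_j for j = 3, …, 2.

Pick v_3 = (0, 1, 0)ᵀ.
Then v_2 = N · v_3 = (-1, 0, 0)ᵀ.
Then v_1 = N · v_2 = (1, 2, -1)ᵀ.

Sanity check: (A − (5)·I) v_1 = (0, 0, 0)ᵀ = 0. ✓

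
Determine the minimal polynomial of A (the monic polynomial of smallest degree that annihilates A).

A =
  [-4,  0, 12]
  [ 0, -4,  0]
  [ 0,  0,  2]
x^2 + 2*x - 8

The characteristic polynomial is χ_A(x) = (x - 2)*(x + 4)^2, so the eigenvalues are known. The minimal polynomial is
  m_A(x) = Π_λ (x − λ)^{k_λ}
where k_λ is the size of the *largest* Jordan block for λ (equivalently, the smallest k with (A − λI)^k v = 0 for every generalised eigenvector v of λ).

  λ = -4: largest Jordan block has size 1, contributing (x + 4)
  λ = 2: largest Jordan block has size 1, contributing (x − 2)

So m_A(x) = (x - 2)*(x + 4) = x^2 + 2*x - 8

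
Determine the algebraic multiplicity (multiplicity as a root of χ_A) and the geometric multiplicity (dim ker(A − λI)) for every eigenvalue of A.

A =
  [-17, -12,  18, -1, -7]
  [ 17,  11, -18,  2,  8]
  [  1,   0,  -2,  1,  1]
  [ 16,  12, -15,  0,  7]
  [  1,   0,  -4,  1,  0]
λ = -4: alg = 1, geom = 1; λ = -1: alg = 4, geom = 2

Step 1 — factor the characteristic polynomial to read off the algebraic multiplicities:
  χ_A(x) = (x + 1)^4*(x + 4)

Step 2 — compute geometric multiplicities via the rank-nullity identity g(λ) = n − rank(A − λI):
  rank(A − (-4)·I) = 4, so dim ker(A − (-4)·I) = n − 4 = 1
  rank(A − (-1)·I) = 3, so dim ker(A − (-1)·I) = n − 3 = 2

Summary:
  λ = -4: algebraic multiplicity = 1, geometric multiplicity = 1
  λ = -1: algebraic multiplicity = 4, geometric multiplicity = 2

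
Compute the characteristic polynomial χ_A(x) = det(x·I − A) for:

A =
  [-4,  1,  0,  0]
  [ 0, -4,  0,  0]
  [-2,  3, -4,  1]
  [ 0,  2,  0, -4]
x^4 + 16*x^3 + 96*x^2 + 256*x + 256

Expanding det(x·I − A) (e.g. by cofactor expansion or by noting that A is similar to its Jordan form J, which has the same characteristic polynomial as A) gives
  χ_A(x) = x^4 + 16*x^3 + 96*x^2 + 256*x + 256
which factors as (x + 4)^4. The eigenvalues (with algebraic multiplicities) are λ = -4 with multiplicity 4.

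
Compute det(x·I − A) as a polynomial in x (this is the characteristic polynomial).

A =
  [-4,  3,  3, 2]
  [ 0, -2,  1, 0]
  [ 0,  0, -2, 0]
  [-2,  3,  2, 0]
x^4 + 8*x^3 + 24*x^2 + 32*x + 16

Expanding det(x·I − A) (e.g. by cofactor expansion or by noting that A is similar to its Jordan form J, which has the same characteristic polynomial as A) gives
  χ_A(x) = x^4 + 8*x^3 + 24*x^2 + 32*x + 16
which factors as (x + 2)^4. The eigenvalues (with algebraic multiplicities) are λ = -2 with multiplicity 4.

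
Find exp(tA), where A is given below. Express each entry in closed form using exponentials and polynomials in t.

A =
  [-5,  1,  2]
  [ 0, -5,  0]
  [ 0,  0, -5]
e^{tA} =
  [exp(-5*t), t*exp(-5*t), 2*t*exp(-5*t)]
  [0, exp(-5*t), 0]
  [0, 0, exp(-5*t)]

Strategy: write A = P · J · P⁻¹ where J is a Jordan canonical form, so e^{tA} = P · e^{tJ} · P⁻¹, and e^{tJ} can be computed block-by-block.

A has Jordan form
J =
  [-5,  1,  0]
  [ 0, -5,  0]
  [ 0,  0, -5]
(up to reordering of blocks).

Per-block formulas:
  For a 1×1 block at λ = -5: exp(t · [-5]) = [e^(-5t)].
  For a 2×2 Jordan block J_2(-5): exp(t · J_2(-5)) = e^(-5t)·(I + t·N), where N is the 2×2 nilpotent shift.

After assembling e^{tJ} and conjugating by P, we get:

e^{tA} =
  [exp(-5*t), t*exp(-5*t), 2*t*exp(-5*t)]
  [0, exp(-5*t), 0]
  [0, 0, exp(-5*t)]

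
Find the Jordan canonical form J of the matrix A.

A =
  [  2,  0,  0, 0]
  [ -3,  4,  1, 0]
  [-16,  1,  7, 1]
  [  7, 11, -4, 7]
J_1(2) ⊕ J_3(6)

The characteristic polynomial is
  det(x·I − A) = x^4 - 20*x^3 + 144*x^2 - 432*x + 432 = (x - 6)^3*(x - 2)

Eigenvalues and multiplicities (the geometric multiplicity of λ is n − rank(A − λI), which equals the number of Jordan blocks for λ):
  λ = 2: algebraic multiplicity = 1, geometric multiplicity = 1
  λ = 6: algebraic multiplicity = 3, geometric multiplicity = 1

Determining the block sizes for each eigenvalue:
  λ = 2: one block (gm = 1), so the single block has size am = 1 → block sizes [1]
  λ = 6: one block (gm = 1), so the single block has size am = 3 → block sizes [3]

Assembling the blocks gives a Jordan form
J =
  [2, 0, 0, 0]
  [0, 6, 1, 0]
  [0, 0, 6, 1]
  [0, 0, 0, 6]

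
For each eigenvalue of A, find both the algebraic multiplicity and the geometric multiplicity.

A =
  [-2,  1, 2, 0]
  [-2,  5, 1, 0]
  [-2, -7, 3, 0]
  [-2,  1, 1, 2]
λ = 2: alg = 4, geom = 2

Step 1 — factor the characteristic polynomial to read off the algebraic multiplicities:
  χ_A(x) = (x - 2)^4

Step 2 — compute geometric multiplicities via the rank-nullity identity g(λ) = n − rank(A − λI):
  rank(A − (2)·I) = 2, so dim ker(A − (2)·I) = n − 2 = 2

Summary:
  λ = 2: algebraic multiplicity = 4, geometric multiplicity = 2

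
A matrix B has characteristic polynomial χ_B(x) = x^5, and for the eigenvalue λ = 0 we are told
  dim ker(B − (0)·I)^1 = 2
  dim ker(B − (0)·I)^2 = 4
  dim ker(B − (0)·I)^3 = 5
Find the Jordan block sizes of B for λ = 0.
Block sizes for λ = 0: [3, 2]

From the dimensions of kernels of powers, the number of Jordan blocks of size at least j is d_j − d_{j−1} where d_j = dim ker(N^j) (with d_0 = 0). Computing the differences gives [2, 2, 1].
The number of blocks of size exactly k is (#blocks of size ≥ k) − (#blocks of size ≥ k + 1), so the partition is: 1 block(s) of size 2, 1 block(s) of size 3.
In nonincreasing order the block sizes are [3, 2].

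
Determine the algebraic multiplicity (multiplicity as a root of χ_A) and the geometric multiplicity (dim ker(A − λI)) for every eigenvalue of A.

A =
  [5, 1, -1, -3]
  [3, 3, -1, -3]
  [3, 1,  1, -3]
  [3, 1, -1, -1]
λ = 2: alg = 4, geom = 3

Step 1 — factor the characteristic polynomial to read off the algebraic multiplicities:
  χ_A(x) = (x - 2)^4

Step 2 — compute geometric multiplicities via the rank-nullity identity g(λ) = n − rank(A − λI):
  rank(A − (2)·I) = 1, so dim ker(A − (2)·I) = n − 1 = 3

Summary:
  λ = 2: algebraic multiplicity = 4, geometric multiplicity = 3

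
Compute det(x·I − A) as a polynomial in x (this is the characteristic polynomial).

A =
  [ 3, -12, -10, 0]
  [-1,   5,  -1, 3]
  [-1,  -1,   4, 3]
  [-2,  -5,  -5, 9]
x^4 - 21*x^3 + 162*x^2 - 540*x + 648

Expanding det(x·I − A) (e.g. by cofactor expansion or by noting that A is similar to its Jordan form J, which has the same characteristic polynomial as A) gives
  χ_A(x) = x^4 - 21*x^3 + 162*x^2 - 540*x + 648
which factors as (x - 6)^3*(x - 3). The eigenvalues (with algebraic multiplicities) are λ = 3 with multiplicity 1, λ = 6 with multiplicity 3.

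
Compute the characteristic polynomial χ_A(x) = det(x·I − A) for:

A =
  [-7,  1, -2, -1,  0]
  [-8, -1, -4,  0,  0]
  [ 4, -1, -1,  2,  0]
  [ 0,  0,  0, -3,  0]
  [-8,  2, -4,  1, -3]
x^5 + 15*x^4 + 90*x^3 + 270*x^2 + 405*x + 243

Expanding det(x·I − A) (e.g. by cofactor expansion or by noting that A is similar to its Jordan form J, which has the same characteristic polynomial as A) gives
  χ_A(x) = x^5 + 15*x^4 + 90*x^3 + 270*x^2 + 405*x + 243
which factors as (x + 3)^5. The eigenvalues (with algebraic multiplicities) are λ = -3 with multiplicity 5.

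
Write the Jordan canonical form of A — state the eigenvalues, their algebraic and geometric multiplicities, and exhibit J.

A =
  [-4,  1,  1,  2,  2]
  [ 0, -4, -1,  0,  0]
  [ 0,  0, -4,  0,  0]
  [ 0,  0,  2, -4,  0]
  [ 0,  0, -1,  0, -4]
J_3(-4) ⊕ J_1(-4) ⊕ J_1(-4)

The characteristic polynomial is
  det(x·I − A) = x^5 + 20*x^4 + 160*x^3 + 640*x^2 + 1280*x + 1024 = (x + 4)^5

Eigenvalues and multiplicities (the geometric multiplicity of λ is n − rank(A − λI), which equals the number of Jordan blocks for λ):
  λ = -4: algebraic multiplicity = 5, geometric multiplicity = 3

Determining the block sizes for each eigenvalue:
  λ = -4: with am = 5 and gm = 3, the partition is not yet determined (e.g. several partitions of 5 into 3 parts exist). Let N = A − (-4)·I. Computing rank(N^1) = 2, rank(N^2) = 1, rank(N^3) = 0; the number of blocks of size ≥ j is rank(N^{j−1}) − rank(N^j), giving [3, 1, 1]. So we have 1 block(s) of size 3, 2 block(s) of size 1 → block sizes [3, 1, 1]

Assembling the blocks gives a Jordan form
J =
  [-4,  1,  0,  0,  0]
  [ 0, -4,  1,  0,  0]
  [ 0,  0, -4,  0,  0]
  [ 0,  0,  0, -4,  0]
  [ 0,  0,  0,  0, -4]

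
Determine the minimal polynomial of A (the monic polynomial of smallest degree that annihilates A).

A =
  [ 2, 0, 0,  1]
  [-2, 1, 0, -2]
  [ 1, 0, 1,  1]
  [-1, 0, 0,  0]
x^2 - 2*x + 1

The characteristic polynomial is χ_A(x) = (x - 1)^4, so the eigenvalues are known. The minimal polynomial is
  m_A(x) = Π_λ (x − λ)^{k_λ}
where k_λ is the size of the *largest* Jordan block for λ (equivalently, the smallest k with (A − λI)^k v = 0 for every generalised eigenvector v of λ).

  λ = 1: largest Jordan block has size 2, contributing (x − 1)^2

So m_A(x) = (x - 1)^2 = x^2 - 2*x + 1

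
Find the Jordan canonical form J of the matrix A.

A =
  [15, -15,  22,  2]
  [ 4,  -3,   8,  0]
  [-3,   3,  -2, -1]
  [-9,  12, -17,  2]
J_2(3) ⊕ J_2(3)

The characteristic polynomial is
  det(x·I − A) = x^4 - 12*x^3 + 54*x^2 - 108*x + 81 = (x - 3)^4

Eigenvalues and multiplicities (the geometric multiplicity of λ is n − rank(A − λI), which equals the number of Jordan blocks for λ):
  λ = 3: algebraic multiplicity = 4, geometric multiplicity = 2

Determining the block sizes for each eigenvalue:
  λ = 3: with am = 4 and gm = 2, the partition is not yet determined (e.g. several partitions of 4 into 2 parts exist). Let N = A − (3)·I. Computing rank(N^1) = 2, rank(N^2) = 0; the number of blocks of size ≥ j is rank(N^{j−1}) − rank(N^j), giving [2, 2]. So we have 2 block(s) of size 2 → block sizes [2, 2]

Assembling the blocks gives a Jordan form
J =
  [3, 1, 0, 0]
  [0, 3, 0, 0]
  [0, 0, 3, 1]
  [0, 0, 0, 3]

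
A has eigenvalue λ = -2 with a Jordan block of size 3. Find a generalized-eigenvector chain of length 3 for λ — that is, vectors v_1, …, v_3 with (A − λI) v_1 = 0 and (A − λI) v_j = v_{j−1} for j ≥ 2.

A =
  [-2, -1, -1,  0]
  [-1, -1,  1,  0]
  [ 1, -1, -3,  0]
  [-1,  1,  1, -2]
A Jordan chain for λ = -2 of length 3:
v_1 = (0, 1, -1, 1)ᵀ
v_2 = (-1, 1, -1, 1)ᵀ
v_3 = (0, 1, 0, 0)ᵀ

Let N = A − (-2)·I. We want v_3 with N^3 v_3 = 0 but N^2 v_3 ≠ 0; then v_{j-1} := N · v_j for j = 3, …, 2.

Pick v_3 = (0, 1, 0, 0)ᵀ.
Then v_2 = N · v_3 = (-1, 1, -1, 1)ᵀ.
Then v_1 = N · v_2 = (0, 1, -1, 1)ᵀ.

Sanity check: (A − (-2)·I) v_1 = (0, 0, 0, 0)ᵀ = 0. ✓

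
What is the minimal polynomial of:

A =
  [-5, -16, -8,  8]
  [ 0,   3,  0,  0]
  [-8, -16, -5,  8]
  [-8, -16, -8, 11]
x^2 + 2*x - 15

The characteristic polynomial is χ_A(x) = (x - 3)^3*(x + 5), so the eigenvalues are known. The minimal polynomial is
  m_A(x) = Π_λ (x − λ)^{k_λ}
where k_λ is the size of the *largest* Jordan block for λ (equivalently, the smallest k with (A − λI)^k v = 0 for every generalised eigenvector v of λ).

  λ = -5: largest Jordan block has size 1, contributing (x + 5)
  λ = 3: largest Jordan block has size 1, contributing (x − 3)

So m_A(x) = (x - 3)*(x + 5) = x^2 + 2*x - 15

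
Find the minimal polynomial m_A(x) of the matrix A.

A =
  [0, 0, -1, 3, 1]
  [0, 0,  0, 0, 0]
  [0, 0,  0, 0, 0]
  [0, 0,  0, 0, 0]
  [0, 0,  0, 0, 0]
x^2

The characteristic polynomial is χ_A(x) = x^5, so the eigenvalues are known. The minimal polynomial is
  m_A(x) = Π_λ (x − λ)^{k_λ}
where k_λ is the size of the *largest* Jordan block for λ (equivalently, the smallest k with (A − λI)^k v = 0 for every generalised eigenvector v of λ).

  λ = 0: largest Jordan block has size 2, contributing (x − 0)^2

So m_A(x) = x^2 = x^2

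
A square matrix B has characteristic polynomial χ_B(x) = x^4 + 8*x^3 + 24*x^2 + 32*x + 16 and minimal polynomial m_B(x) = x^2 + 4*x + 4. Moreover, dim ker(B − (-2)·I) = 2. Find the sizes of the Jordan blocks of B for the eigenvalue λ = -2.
Block sizes for λ = -2: [2, 2]

Step 1 — from the characteristic polynomial, algebraic multiplicity of λ = -2 is 4. From dim ker(B − (-2)·I) = 2, there are exactly 2 Jordan blocks for λ = -2.
Step 2 — from the minimal polynomial, the factor (x + 2)^2 tells us the largest block for λ = -2 has size 2.
Step 3 — with total size 4, 2 blocks, and largest block 2, the block sizes (in nonincreasing order) are [2, 2].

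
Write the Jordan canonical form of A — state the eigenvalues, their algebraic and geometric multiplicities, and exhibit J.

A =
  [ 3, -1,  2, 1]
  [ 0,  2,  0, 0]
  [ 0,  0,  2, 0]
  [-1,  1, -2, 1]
J_2(2) ⊕ J_1(2) ⊕ J_1(2)

The characteristic polynomial is
  det(x·I − A) = x^4 - 8*x^3 + 24*x^2 - 32*x + 16 = (x - 2)^4

Eigenvalues and multiplicities (the geometric multiplicity of λ is n − rank(A − λI), which equals the number of Jordan blocks for λ):
  λ = 2: algebraic multiplicity = 4, geometric multiplicity = 3

Determining the block sizes for each eigenvalue:
  λ = 2: 3 blocks summing to 4 forces exactly one block of size 2 and the rest size 1 → block sizes [2, 1, 1]

Assembling the blocks gives a Jordan form
J =
  [2, 1, 0, 0]
  [0, 2, 0, 0]
  [0, 0, 2, 0]
  [0, 0, 0, 2]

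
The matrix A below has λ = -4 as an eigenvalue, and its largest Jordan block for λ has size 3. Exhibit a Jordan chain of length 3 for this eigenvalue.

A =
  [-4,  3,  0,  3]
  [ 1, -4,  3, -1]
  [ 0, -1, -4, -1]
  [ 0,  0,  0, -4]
A Jordan chain for λ = -4 of length 3:
v_1 = (3, 0, -1, 0)ᵀ
v_2 = (0, 1, 0, 0)ᵀ
v_3 = (1, 0, 0, 0)ᵀ

Let N = A − (-4)·I. We want v_3 with N^3 v_3 = 0 but N^2 v_3 ≠ 0; then v_{j-1} := N · v_j for j = 3, …, 2.

Pick v_3 = (1, 0, 0, 0)ᵀ.
Then v_2 = N · v_3 = (0, 1, 0, 0)ᵀ.
Then v_1 = N · v_2 = (3, 0, -1, 0)ᵀ.

Sanity check: (A − (-4)·I) v_1 = (0, 0, 0, 0)ᵀ = 0. ✓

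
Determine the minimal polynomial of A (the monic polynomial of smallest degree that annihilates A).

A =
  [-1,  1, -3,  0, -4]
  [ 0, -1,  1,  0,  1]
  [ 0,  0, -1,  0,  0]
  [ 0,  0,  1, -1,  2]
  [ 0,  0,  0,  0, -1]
x^3 + 3*x^2 + 3*x + 1

The characteristic polynomial is χ_A(x) = (x + 1)^5, so the eigenvalues are known. The minimal polynomial is
  m_A(x) = Π_λ (x − λ)^{k_λ}
where k_λ is the size of the *largest* Jordan block for λ (equivalently, the smallest k with (A − λI)^k v = 0 for every generalised eigenvector v of λ).

  λ = -1: largest Jordan block has size 3, contributing (x + 1)^3

So m_A(x) = (x + 1)^3 = x^3 + 3*x^2 + 3*x + 1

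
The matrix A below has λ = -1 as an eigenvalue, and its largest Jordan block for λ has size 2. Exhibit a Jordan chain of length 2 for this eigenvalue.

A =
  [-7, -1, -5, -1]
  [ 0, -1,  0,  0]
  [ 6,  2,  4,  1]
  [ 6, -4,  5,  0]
A Jordan chain for λ = -1 of length 2:
v_1 = (-6, 0, 6, 6)ᵀ
v_2 = (1, 0, 0, 0)ᵀ

Let N = A − (-1)·I. We want v_2 with N^2 v_2 = 0 but N^1 v_2 ≠ 0; then v_{j-1} := N · v_j for j = 2, …, 2.

Pick v_2 = (1, 0, 0, 0)ᵀ.
Then v_1 = N · v_2 = (-6, 0, 6, 6)ᵀ.

Sanity check: (A − (-1)·I) v_1 = (0, 0, 0, 0)ᵀ = 0. ✓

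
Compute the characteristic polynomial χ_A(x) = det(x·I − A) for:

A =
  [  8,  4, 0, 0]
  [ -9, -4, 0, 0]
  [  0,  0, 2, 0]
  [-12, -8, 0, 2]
x^4 - 8*x^3 + 24*x^2 - 32*x + 16

Expanding det(x·I − A) (e.g. by cofactor expansion or by noting that A is similar to its Jordan form J, which has the same characteristic polynomial as A) gives
  χ_A(x) = x^4 - 8*x^3 + 24*x^2 - 32*x + 16
which factors as (x - 2)^4. The eigenvalues (with algebraic multiplicities) are λ = 2 with multiplicity 4.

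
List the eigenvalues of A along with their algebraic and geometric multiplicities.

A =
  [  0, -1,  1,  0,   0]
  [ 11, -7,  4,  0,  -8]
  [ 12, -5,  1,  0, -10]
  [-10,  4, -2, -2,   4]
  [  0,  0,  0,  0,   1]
λ = -2: alg = 4, geom = 2; λ = 1: alg = 1, geom = 1

Step 1 — factor the characteristic polynomial to read off the algebraic multiplicities:
  χ_A(x) = (x - 1)*(x + 2)^4

Step 2 — compute geometric multiplicities via the rank-nullity identity g(λ) = n − rank(A − λI):
  rank(A − (-2)·I) = 3, so dim ker(A − (-2)·I) = n − 3 = 2
  rank(A − (1)·I) = 4, so dim ker(A − (1)·I) = n − 4 = 1

Summary:
  λ = -2: algebraic multiplicity = 4, geometric multiplicity = 2
  λ = 1: algebraic multiplicity = 1, geometric multiplicity = 1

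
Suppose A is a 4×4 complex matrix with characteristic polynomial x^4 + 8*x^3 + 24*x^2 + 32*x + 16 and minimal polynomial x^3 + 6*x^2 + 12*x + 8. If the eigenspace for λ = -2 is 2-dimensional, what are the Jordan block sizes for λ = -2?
Block sizes for λ = -2: [3, 1]

Step 1 — from the characteristic polynomial, algebraic multiplicity of λ = -2 is 4. From dim ker(A − (-2)·I) = 2, there are exactly 2 Jordan blocks for λ = -2.
Step 2 — from the minimal polynomial, the factor (x + 2)^3 tells us the largest block for λ = -2 has size 3.
Step 3 — with total size 4, 2 blocks, and largest block 3, the block sizes (in nonincreasing order) are [3, 1].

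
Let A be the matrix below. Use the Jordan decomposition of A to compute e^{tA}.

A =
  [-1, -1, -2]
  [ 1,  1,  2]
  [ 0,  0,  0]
e^{tA} =
  [1 - t, -t, -2*t]
  [t, t + 1, 2*t]
  [0, 0, 1]

Strategy: write A = P · J · P⁻¹ where J is a Jordan canonical form, so e^{tA} = P · e^{tJ} · P⁻¹, and e^{tJ} can be computed block-by-block.

A has Jordan form
J =
  [0, 1, 0]
  [0, 0, 0]
  [0, 0, 0]
(up to reordering of blocks).

Per-block formulas:
  For a 2×2 Jordan block J_2(0): exp(t · J_2(0)) = e^(0t)·(I + t·N), where N is the 2×2 nilpotent shift.
  For a 1×1 block at λ = 0: exp(t · [0]) = [e^(0t)].

After assembling e^{tJ} and conjugating by P, we get:

e^{tA} =
  [1 - t, -t, -2*t]
  [t, t + 1, 2*t]
  [0, 0, 1]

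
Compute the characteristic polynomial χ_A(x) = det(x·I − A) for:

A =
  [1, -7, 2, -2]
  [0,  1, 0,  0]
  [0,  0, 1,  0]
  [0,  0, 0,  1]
x^4 - 4*x^3 + 6*x^2 - 4*x + 1

Expanding det(x·I − A) (e.g. by cofactor expansion or by noting that A is similar to its Jordan form J, which has the same characteristic polynomial as A) gives
  χ_A(x) = x^4 - 4*x^3 + 6*x^2 - 4*x + 1
which factors as (x - 1)^4. The eigenvalues (with algebraic multiplicities) are λ = 1 with multiplicity 4.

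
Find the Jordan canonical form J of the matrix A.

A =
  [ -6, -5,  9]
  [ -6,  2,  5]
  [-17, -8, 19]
J_3(5)

The characteristic polynomial is
  det(x·I − A) = x^3 - 15*x^2 + 75*x - 125 = (x - 5)^3

Eigenvalues and multiplicities (the geometric multiplicity of λ is n − rank(A − λI), which equals the number of Jordan blocks for λ):
  λ = 5: algebraic multiplicity = 3, geometric multiplicity = 1

Determining the block sizes for each eigenvalue:
  λ = 5: one block (gm = 1), so the single block has size am = 3 → block sizes [3]

Assembling the blocks gives a Jordan form
J =
  [5, 1, 0]
  [0, 5, 1]
  [0, 0, 5]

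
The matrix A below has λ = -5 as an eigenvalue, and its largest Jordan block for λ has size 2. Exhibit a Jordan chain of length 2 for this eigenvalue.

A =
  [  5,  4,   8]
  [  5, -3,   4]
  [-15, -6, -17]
A Jordan chain for λ = -5 of length 2:
v_1 = (10, 5, -15)ᵀ
v_2 = (1, 0, 0)ᵀ

Let N = A − (-5)·I. We want v_2 with N^2 v_2 = 0 but N^1 v_2 ≠ 0; then v_{j-1} := N · v_j for j = 2, …, 2.

Pick v_2 = (1, 0, 0)ᵀ.
Then v_1 = N · v_2 = (10, 5, -15)ᵀ.

Sanity check: (A − (-5)·I) v_1 = (0, 0, 0)ᵀ = 0. ✓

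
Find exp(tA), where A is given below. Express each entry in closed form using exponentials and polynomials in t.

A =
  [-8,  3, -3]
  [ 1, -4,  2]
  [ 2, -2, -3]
e^{tA} =
  [3*t^2*exp(-5*t) - 3*t*exp(-5*t) + exp(-5*t), 3*t*exp(-5*t), 9*t^2*exp(-5*t)/2 - 3*t*exp(-5*t)]
  [t^2*exp(-5*t) + t*exp(-5*t), t*exp(-5*t) + exp(-5*t), 3*t^2*exp(-5*t)/2 + 2*t*exp(-5*t)]
  [-2*t^2*exp(-5*t) + 2*t*exp(-5*t), -2*t*exp(-5*t), -3*t^2*exp(-5*t) + 2*t*exp(-5*t) + exp(-5*t)]

Strategy: write A = P · J · P⁻¹ where J is a Jordan canonical form, so e^{tA} = P · e^{tJ} · P⁻¹, and e^{tJ} can be computed block-by-block.

A has Jordan form
J =
  [-5,  1,  0]
  [ 0, -5,  1]
  [ 0,  0, -5]
(up to reordering of blocks).

Per-block formulas:
  For a 3×3 Jordan block J_3(-5): exp(t · J_3(-5)) = e^(-5t)·(I + t·N + (t^2/2)·N^2), where N is the 3×3 nilpotent shift.

After assembling e^{tJ} and conjugating by P, we get:

e^{tA} =
  [3*t^2*exp(-5*t) - 3*t*exp(-5*t) + exp(-5*t), 3*t*exp(-5*t), 9*t^2*exp(-5*t)/2 - 3*t*exp(-5*t)]
  [t^2*exp(-5*t) + t*exp(-5*t), t*exp(-5*t) + exp(-5*t), 3*t^2*exp(-5*t)/2 + 2*t*exp(-5*t)]
  [-2*t^2*exp(-5*t) + 2*t*exp(-5*t), -2*t*exp(-5*t), -3*t^2*exp(-5*t) + 2*t*exp(-5*t) + exp(-5*t)]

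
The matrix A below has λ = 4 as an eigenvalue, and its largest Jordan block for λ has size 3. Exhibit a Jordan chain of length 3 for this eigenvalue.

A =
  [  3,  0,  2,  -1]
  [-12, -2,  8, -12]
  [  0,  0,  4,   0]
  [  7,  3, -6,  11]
A Jordan chain for λ = 4 of length 3:
v_1 = (-6, 0, 0, 6)ᵀ
v_2 = (-1, -12, 0, 7)ᵀ
v_3 = (1, 0, 0, 0)ᵀ

Let N = A − (4)·I. We want v_3 with N^3 v_3 = 0 but N^2 v_3 ≠ 0; then v_{j-1} := N · v_j for j = 3, …, 2.

Pick v_3 = (1, 0, 0, 0)ᵀ.
Then v_2 = N · v_3 = (-1, -12, 0, 7)ᵀ.
Then v_1 = N · v_2 = (-6, 0, 0, 6)ᵀ.

Sanity check: (A − (4)·I) v_1 = (0, 0, 0, 0)ᵀ = 0. ✓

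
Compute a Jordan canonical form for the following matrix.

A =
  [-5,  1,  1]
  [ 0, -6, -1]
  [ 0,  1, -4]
J_2(-5) ⊕ J_1(-5)

The characteristic polynomial is
  det(x·I − A) = x^3 + 15*x^2 + 75*x + 125 = (x + 5)^3

Eigenvalues and multiplicities (the geometric multiplicity of λ is n − rank(A − λI), which equals the number of Jordan blocks for λ):
  λ = -5: algebraic multiplicity = 3, geometric multiplicity = 2

Determining the block sizes for each eigenvalue:
  λ = -5: 2 blocks summing to 3 forces exactly one block of size 2 and the rest size 1 → block sizes [2, 1]

Assembling the blocks gives a Jordan form
J =
  [-5,  1,  0]
  [ 0, -5,  0]
  [ 0,  0, -5]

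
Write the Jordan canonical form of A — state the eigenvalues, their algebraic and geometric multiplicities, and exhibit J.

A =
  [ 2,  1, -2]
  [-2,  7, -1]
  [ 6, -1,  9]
J_3(6)

The characteristic polynomial is
  det(x·I − A) = x^3 - 18*x^2 + 108*x - 216 = (x - 6)^3

Eigenvalues and multiplicities (the geometric multiplicity of λ is n − rank(A − λI), which equals the number of Jordan blocks for λ):
  λ = 6: algebraic multiplicity = 3, geometric multiplicity = 1

Determining the block sizes for each eigenvalue:
  λ = 6: one block (gm = 1), so the single block has size am = 3 → block sizes [3]

Assembling the blocks gives a Jordan form
J =
  [6, 1, 0]
  [0, 6, 1]
  [0, 0, 6]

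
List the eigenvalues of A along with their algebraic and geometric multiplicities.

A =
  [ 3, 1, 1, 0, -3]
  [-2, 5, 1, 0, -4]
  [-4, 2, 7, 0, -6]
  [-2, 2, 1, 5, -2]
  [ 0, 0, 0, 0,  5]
λ = 5: alg = 5, geom = 3

Step 1 — factor the characteristic polynomial to read off the algebraic multiplicities:
  χ_A(x) = (x - 5)^5

Step 2 — compute geometric multiplicities via the rank-nullity identity g(λ) = n − rank(A − λI):
  rank(A − (5)·I) = 2, so dim ker(A − (5)·I) = n − 2 = 3

Summary:
  λ = 5: algebraic multiplicity = 5, geometric multiplicity = 3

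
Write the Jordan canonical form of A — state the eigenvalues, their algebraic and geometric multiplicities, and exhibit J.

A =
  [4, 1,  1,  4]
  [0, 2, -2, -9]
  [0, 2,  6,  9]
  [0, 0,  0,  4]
J_2(4) ⊕ J_2(4)

The characteristic polynomial is
  det(x·I − A) = x^4 - 16*x^3 + 96*x^2 - 256*x + 256 = (x - 4)^4

Eigenvalues and multiplicities (the geometric multiplicity of λ is n − rank(A − λI), which equals the number of Jordan blocks for λ):
  λ = 4: algebraic multiplicity = 4, geometric multiplicity = 2

Determining the block sizes for each eigenvalue:
  λ = 4: with am = 4 and gm = 2, the partition is not yet determined (e.g. several partitions of 4 into 2 parts exist). Let N = A − (4)·I. Computing rank(N^1) = 2, rank(N^2) = 0; the number of blocks of size ≥ j is rank(N^{j−1}) − rank(N^j), giving [2, 2]. So we have 2 block(s) of size 2 → block sizes [2, 2]

Assembling the blocks gives a Jordan form
J =
  [4, 1, 0, 0]
  [0, 4, 0, 0]
  [0, 0, 4, 1]
  [0, 0, 0, 4]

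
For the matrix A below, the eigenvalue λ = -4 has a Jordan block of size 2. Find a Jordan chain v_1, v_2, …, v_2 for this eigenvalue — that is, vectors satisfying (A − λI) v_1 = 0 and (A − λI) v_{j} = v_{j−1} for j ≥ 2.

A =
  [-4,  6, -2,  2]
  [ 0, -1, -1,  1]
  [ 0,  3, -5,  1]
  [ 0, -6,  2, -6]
A Jordan chain for λ = -4 of length 2:
v_1 = (6, 3, 3, -6)ᵀ
v_2 = (0, 1, 0, 0)ᵀ

Let N = A − (-4)·I. We want v_2 with N^2 v_2 = 0 but N^1 v_2 ≠ 0; then v_{j-1} := N · v_j for j = 2, …, 2.

Pick v_2 = (0, 1, 0, 0)ᵀ.
Then v_1 = N · v_2 = (6, 3, 3, -6)ᵀ.

Sanity check: (A − (-4)·I) v_1 = (0, 0, 0, 0)ᵀ = 0. ✓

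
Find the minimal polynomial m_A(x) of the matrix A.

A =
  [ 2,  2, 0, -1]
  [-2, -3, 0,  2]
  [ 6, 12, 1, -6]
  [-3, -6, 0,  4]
x^2 - 2*x + 1

The characteristic polynomial is χ_A(x) = (x - 1)^4, so the eigenvalues are known. The minimal polynomial is
  m_A(x) = Π_λ (x − λ)^{k_λ}
where k_λ is the size of the *largest* Jordan block for λ (equivalently, the smallest k with (A − λI)^k v = 0 for every generalised eigenvector v of λ).

  λ = 1: largest Jordan block has size 2, contributing (x − 1)^2

So m_A(x) = (x - 1)^2 = x^2 - 2*x + 1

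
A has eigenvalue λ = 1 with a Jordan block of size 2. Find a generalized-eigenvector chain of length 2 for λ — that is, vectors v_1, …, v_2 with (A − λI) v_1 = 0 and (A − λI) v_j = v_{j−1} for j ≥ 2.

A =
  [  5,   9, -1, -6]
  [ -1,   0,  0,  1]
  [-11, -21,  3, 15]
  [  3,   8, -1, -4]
A Jordan chain for λ = 1 of length 2:
v_1 = (4, -1, -11, 3)ᵀ
v_2 = (1, 0, 0, 0)ᵀ

Let N = A − (1)·I. We want v_2 with N^2 v_2 = 0 but N^1 v_2 ≠ 0; then v_{j-1} := N · v_j for j = 2, …, 2.

Pick v_2 = (1, 0, 0, 0)ᵀ.
Then v_1 = N · v_2 = (4, -1, -11, 3)ᵀ.

Sanity check: (A − (1)·I) v_1 = (0, 0, 0, 0)ᵀ = 0. ✓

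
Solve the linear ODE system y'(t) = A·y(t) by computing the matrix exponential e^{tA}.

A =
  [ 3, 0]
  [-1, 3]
e^{tA} =
  [exp(3*t), 0]
  [-t*exp(3*t), exp(3*t)]

Strategy: write A = P · J · P⁻¹ where J is a Jordan canonical form, so e^{tA} = P · e^{tJ} · P⁻¹, and e^{tJ} can be computed block-by-block.

A has Jordan form
J =
  [3, 1]
  [0, 3]
(up to reordering of blocks).

Per-block formulas:
  For a 2×2 Jordan block J_2(3): exp(t · J_2(3)) = e^(3t)·(I + t·N), where N is the 2×2 nilpotent shift.

After assembling e^{tJ} and conjugating by P, we get:

e^{tA} =
  [exp(3*t), 0]
  [-t*exp(3*t), exp(3*t)]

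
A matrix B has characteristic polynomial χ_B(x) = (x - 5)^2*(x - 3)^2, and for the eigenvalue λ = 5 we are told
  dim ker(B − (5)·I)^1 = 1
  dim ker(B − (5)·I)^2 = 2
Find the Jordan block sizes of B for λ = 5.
Block sizes for λ = 5: [2]

From the dimensions of kernels of powers, the number of Jordan blocks of size at least j is d_j − d_{j−1} where d_j = dim ker(N^j) (with d_0 = 0). Computing the differences gives [1, 1].
The number of blocks of size exactly k is (#blocks of size ≥ k) − (#blocks of size ≥ k + 1), so the partition is: 1 block(s) of size 2.
In nonincreasing order the block sizes are [2].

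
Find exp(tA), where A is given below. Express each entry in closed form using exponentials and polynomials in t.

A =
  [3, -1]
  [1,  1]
e^{tA} =
  [t*exp(2*t) + exp(2*t), -t*exp(2*t)]
  [t*exp(2*t), -t*exp(2*t) + exp(2*t)]

Strategy: write A = P · J · P⁻¹ where J is a Jordan canonical form, so e^{tA} = P · e^{tJ} · P⁻¹, and e^{tJ} can be computed block-by-block.

A has Jordan form
J =
  [2, 1]
  [0, 2]
(up to reordering of blocks).

Per-block formulas:
  For a 2×2 Jordan block J_2(2): exp(t · J_2(2)) = e^(2t)·(I + t·N), where N is the 2×2 nilpotent shift.

After assembling e^{tJ} and conjugating by P, we get:

e^{tA} =
  [t*exp(2*t) + exp(2*t), -t*exp(2*t)]
  [t*exp(2*t), -t*exp(2*t) + exp(2*t)]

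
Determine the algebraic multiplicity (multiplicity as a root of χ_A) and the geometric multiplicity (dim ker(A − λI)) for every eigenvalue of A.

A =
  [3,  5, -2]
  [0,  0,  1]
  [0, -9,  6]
λ = 3: alg = 3, geom = 1

Step 1 — factor the characteristic polynomial to read off the algebraic multiplicities:
  χ_A(x) = (x - 3)^3

Step 2 — compute geometric multiplicities via the rank-nullity identity g(λ) = n − rank(A − λI):
  rank(A − (3)·I) = 2, so dim ker(A − (3)·I) = n − 2 = 1

Summary:
  λ = 3: algebraic multiplicity = 3, geometric multiplicity = 1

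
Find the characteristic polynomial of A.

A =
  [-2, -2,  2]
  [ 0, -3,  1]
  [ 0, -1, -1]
x^3 + 6*x^2 + 12*x + 8

Expanding det(x·I − A) (e.g. by cofactor expansion or by noting that A is similar to its Jordan form J, which has the same characteristic polynomial as A) gives
  χ_A(x) = x^3 + 6*x^2 + 12*x + 8
which factors as (x + 2)^3. The eigenvalues (with algebraic multiplicities) are λ = -2 with multiplicity 3.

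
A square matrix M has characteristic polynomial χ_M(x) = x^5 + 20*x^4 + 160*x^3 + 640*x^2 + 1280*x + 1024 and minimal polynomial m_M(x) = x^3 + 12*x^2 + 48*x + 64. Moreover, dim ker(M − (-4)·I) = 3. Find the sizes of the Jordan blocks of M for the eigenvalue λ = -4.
Block sizes for λ = -4: [3, 1, 1]

Step 1 — from the characteristic polynomial, algebraic multiplicity of λ = -4 is 5. From dim ker(M − (-4)·I) = 3, there are exactly 3 Jordan blocks for λ = -4.
Step 2 — from the minimal polynomial, the factor (x + 4)^3 tells us the largest block for λ = -4 has size 3.
Step 3 — with total size 5, 3 blocks, and largest block 3, the block sizes (in nonincreasing order) are [3, 1, 1].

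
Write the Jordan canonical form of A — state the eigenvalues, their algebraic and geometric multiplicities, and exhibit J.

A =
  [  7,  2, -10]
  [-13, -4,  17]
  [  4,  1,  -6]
J_3(-1)

The characteristic polynomial is
  det(x·I − A) = x^3 + 3*x^2 + 3*x + 1 = (x + 1)^3

Eigenvalues and multiplicities (the geometric multiplicity of λ is n − rank(A − λI), which equals the number of Jordan blocks for λ):
  λ = -1: algebraic multiplicity = 3, geometric multiplicity = 1

Determining the block sizes for each eigenvalue:
  λ = -1: one block (gm = 1), so the single block has size am = 3 → block sizes [3]

Assembling the blocks gives a Jordan form
J =
  [-1,  1,  0]
  [ 0, -1,  1]
  [ 0,  0, -1]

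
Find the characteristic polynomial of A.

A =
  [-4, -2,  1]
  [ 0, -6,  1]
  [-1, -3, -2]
x^3 + 12*x^2 + 48*x + 64

Expanding det(x·I − A) (e.g. by cofactor expansion or by noting that A is similar to its Jordan form J, which has the same characteristic polynomial as A) gives
  χ_A(x) = x^3 + 12*x^2 + 48*x + 64
which factors as (x + 4)^3. The eigenvalues (with algebraic multiplicities) are λ = -4 with multiplicity 3.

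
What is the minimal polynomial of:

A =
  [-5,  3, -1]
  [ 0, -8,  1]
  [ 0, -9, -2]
x^2 + 10*x + 25

The characteristic polynomial is χ_A(x) = (x + 5)^3, so the eigenvalues are known. The minimal polynomial is
  m_A(x) = Π_λ (x − λ)^{k_λ}
where k_λ is the size of the *largest* Jordan block for λ (equivalently, the smallest k with (A − λI)^k v = 0 for every generalised eigenvector v of λ).

  λ = -5: largest Jordan block has size 2, contributing (x + 5)^2

So m_A(x) = (x + 5)^2 = x^2 + 10*x + 25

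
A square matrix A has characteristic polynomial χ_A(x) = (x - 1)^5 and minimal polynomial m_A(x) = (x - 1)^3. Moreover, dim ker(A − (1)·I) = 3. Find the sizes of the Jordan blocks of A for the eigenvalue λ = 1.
Block sizes for λ = 1: [3, 1, 1]

Step 1 — from the characteristic polynomial, algebraic multiplicity of λ = 1 is 5. From dim ker(A − (1)·I) = 3, there are exactly 3 Jordan blocks for λ = 1.
Step 2 — from the minimal polynomial, the factor (x − 1)^3 tells us the largest block for λ = 1 has size 3.
Step 3 — with total size 5, 3 blocks, and largest block 3, the block sizes (in nonincreasing order) are [3, 1, 1].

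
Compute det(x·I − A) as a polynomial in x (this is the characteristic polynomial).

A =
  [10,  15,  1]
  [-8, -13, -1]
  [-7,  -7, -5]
x^3 + 8*x^2 + 5*x - 50

Expanding det(x·I − A) (e.g. by cofactor expansion or by noting that A is similar to its Jordan form J, which has the same characteristic polynomial as A) gives
  χ_A(x) = x^3 + 8*x^2 + 5*x - 50
which factors as (x - 2)*(x + 5)^2. The eigenvalues (with algebraic multiplicities) are λ = -5 with multiplicity 2, λ = 2 with multiplicity 1.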